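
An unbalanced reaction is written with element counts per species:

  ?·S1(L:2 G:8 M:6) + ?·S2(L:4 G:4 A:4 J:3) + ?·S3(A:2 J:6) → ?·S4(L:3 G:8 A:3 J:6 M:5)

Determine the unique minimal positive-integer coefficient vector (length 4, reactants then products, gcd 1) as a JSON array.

Coefficients: [5, 2, 5, 6]

L: 5·2+2·4+5·0 = 18 | 6·3 = 18
G: 5·8+2·4+5·0 = 48 | 6·8 = 48
A: 5·0+2·4+5·2 = 18 | 6·3 = 18
J: 5·0+2·3+5·6 = 36 | 6·6 = 36
M: 5·6+2·0+5·0 = 30 | 6·5 = 30
gcd(5,2,5,6) = 1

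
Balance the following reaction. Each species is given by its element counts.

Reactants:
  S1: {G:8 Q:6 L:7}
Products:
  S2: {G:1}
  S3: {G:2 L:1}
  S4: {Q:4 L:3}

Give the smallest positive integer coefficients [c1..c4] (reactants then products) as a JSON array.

G: 2·8 = 16 | 6·1+5·2+3·0 = 16
Q: 2·6 = 12 | 6·0+5·0+3·4 = 12
L: 2·7 = 14 | 6·0+5·1+3·3 = 14
gcd(2,6,5,3) = 1

Coefficients: [2, 6, 5, 3]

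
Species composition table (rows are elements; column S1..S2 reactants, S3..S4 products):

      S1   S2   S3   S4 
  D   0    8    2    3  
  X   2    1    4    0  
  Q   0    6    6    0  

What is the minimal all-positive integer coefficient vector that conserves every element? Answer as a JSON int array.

D: 3·0+2·8 = 16 | 2·2+4·3 = 16
X: 3·2+2·1 = 8 | 2·4+4·0 = 8
Q: 3·0+2·6 = 12 | 2·6+4·0 = 12
gcd(3,2,2,4) = 1

Coefficients: [3, 2, 2, 4]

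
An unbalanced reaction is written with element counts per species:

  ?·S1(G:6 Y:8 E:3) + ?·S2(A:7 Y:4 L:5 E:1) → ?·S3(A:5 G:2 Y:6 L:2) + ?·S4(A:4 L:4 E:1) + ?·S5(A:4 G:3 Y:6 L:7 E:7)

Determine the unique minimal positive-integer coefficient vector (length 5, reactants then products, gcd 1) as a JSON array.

Coefficients: [3, 6, 6, 1, 2]

A: 3·0+6·7 = 42 | 6·5+1·4+2·4 = 42
G: 3·6+6·0 = 18 | 6·2+1·0+2·3 = 18
Y: 3·8+6·4 = 48 | 6·6+1·0+2·6 = 48
L: 3·0+6·5 = 30 | 6·2+1·4+2·7 = 30
E: 3·3+6·1 = 15 | 6·0+1·1+2·7 = 15
gcd(3,6,6,1,2) = 1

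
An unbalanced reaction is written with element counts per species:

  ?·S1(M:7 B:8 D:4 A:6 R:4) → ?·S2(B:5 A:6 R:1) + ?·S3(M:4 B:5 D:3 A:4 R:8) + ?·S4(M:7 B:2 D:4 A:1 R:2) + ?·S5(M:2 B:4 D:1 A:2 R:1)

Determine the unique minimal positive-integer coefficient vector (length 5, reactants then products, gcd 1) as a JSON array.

Coefficients: [6, 3, 1, 4, 5]

M: 6·7 = 42 | 3·0+1·4+4·7+5·2 = 42
B: 6·8 = 48 | 3·5+1·5+4·2+5·4 = 48
D: 6·4 = 24 | 3·0+1·3+4·4+5·1 = 24
A: 6·6 = 36 | 3·6+1·4+4·1+5·2 = 36
R: 6·4 = 24 | 3·1+1·8+4·2+5·1 = 24
gcd(6,3,1,4,5) = 1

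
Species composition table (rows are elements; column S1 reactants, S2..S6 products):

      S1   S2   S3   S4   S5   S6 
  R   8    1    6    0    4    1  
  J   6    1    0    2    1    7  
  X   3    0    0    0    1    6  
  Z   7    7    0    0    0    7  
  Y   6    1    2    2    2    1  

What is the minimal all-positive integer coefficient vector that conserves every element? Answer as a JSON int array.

R: 6·8 = 48 | 4·1+3·6+6·0+6·4+2·1 = 48
J: 6·6 = 36 | 4·1+3·0+6·2+6·1+2·7 = 36
X: 6·3 = 18 | 4·0+3·0+6·0+6·1+2·6 = 18
Z: 6·7 = 42 | 4·7+3·0+6·0+6·0+2·7 = 42
Y: 6·6 = 36 | 4·1+3·2+6·2+6·2+2·1 = 36
gcd(6,4,3,6,6,2) = 1

Coefficients: [6, 4, 3, 6, 6, 2]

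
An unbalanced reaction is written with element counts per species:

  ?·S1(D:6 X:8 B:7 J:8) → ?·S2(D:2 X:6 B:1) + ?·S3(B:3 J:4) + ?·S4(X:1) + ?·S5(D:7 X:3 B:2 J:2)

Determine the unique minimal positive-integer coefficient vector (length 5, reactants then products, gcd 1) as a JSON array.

Coefficients: [3, 2, 5, 6, 2]

D: 3·6 = 18 | 2·2+5·0+6·0+2·7 = 18
X: 3·8 = 24 | 2·6+5·0+6·1+2·3 = 24
B: 3·7 = 21 | 2·1+5·3+6·0+2·2 = 21
J: 3·8 = 24 | 2·0+5·4+6·0+2·2 = 24
gcd(3,2,5,6,2) = 1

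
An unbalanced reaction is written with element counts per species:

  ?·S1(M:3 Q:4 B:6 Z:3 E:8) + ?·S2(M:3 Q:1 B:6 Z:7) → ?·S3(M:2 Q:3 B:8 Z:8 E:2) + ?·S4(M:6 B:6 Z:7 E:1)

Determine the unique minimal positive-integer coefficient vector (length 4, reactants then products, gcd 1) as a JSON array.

M: 1·3+5·3 = 18 | 3·2+2·6 = 18
Q: 1·4+5·1 = 9 | 3·3+2·0 = 9
B: 1·6+5·6 = 36 | 3·8+2·6 = 36
Z: 1·3+5·7 = 38 | 3·8+2·7 = 38
E: 1·8+5·0 = 8 | 3·2+2·1 = 8
gcd(1,5,3,2) = 1

Coefficients: [1, 5, 3, 2]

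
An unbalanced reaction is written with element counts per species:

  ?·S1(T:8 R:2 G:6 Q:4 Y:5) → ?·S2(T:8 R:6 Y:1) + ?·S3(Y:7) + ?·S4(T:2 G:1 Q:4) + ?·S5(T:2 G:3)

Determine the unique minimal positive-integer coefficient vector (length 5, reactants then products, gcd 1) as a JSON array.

Coefficients: [3, 1, 2, 3, 5]

T: 3·8 = 24 | 1·8+2·0+3·2+5·2 = 24
R: 3·2 = 6 | 1·6+2·0+3·0+5·0 = 6
G: 3·6 = 18 | 1·0+2·0+3·1+5·3 = 18
Q: 3·4 = 12 | 1·0+2·0+3·4+5·0 = 12
Y: 3·5 = 15 | 1·1+2·7+3·0+5·0 = 15
gcd(3,1,2,3,5) = 1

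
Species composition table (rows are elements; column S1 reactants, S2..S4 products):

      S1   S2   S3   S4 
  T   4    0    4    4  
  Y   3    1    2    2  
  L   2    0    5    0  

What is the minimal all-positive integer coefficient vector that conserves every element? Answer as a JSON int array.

T: 5·4 = 20 | 5·0+2·4+3·4 = 20
Y: 5·3 = 15 | 5·1+2·2+3·2 = 15
L: 5·2 = 10 | 5·0+2·5+3·0 = 10
gcd(5,5,2,3) = 1

Coefficients: [5, 5, 2, 3]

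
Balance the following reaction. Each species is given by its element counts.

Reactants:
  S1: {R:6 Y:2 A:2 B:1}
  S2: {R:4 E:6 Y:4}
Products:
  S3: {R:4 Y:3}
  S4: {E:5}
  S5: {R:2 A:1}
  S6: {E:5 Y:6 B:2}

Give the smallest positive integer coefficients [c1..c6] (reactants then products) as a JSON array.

Coefficients: [2, 5, 6, 5, 4, 1]

R: 2·6+5·4 = 32 | 6·4+5·0+4·2+1·0 = 32
E: 2·0+5·6 = 30 | 6·0+5·5+4·0+1·5 = 30
Y: 2·2+5·4 = 24 | 6·3+5·0+4·0+1·6 = 24
A: 2·2+5·0 = 4 | 6·0+5·0+4·1+1·0 = 4
B: 2·1+5·0 = 2 | 6·0+5·0+4·0+1·2 = 2
gcd(2,5,6,5,4,1) = 1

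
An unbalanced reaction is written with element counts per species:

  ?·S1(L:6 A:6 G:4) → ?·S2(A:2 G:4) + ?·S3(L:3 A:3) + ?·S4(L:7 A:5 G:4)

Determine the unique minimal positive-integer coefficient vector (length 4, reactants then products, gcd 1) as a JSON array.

L: 6·6 = 36 | 3·0+5·3+3·7 = 36
A: 6·6 = 36 | 3·2+5·3+3·5 = 36
G: 6·4 = 24 | 3·4+5·0+3·4 = 24
gcd(6,3,5,3) = 1

Coefficients: [6, 3, 5, 3]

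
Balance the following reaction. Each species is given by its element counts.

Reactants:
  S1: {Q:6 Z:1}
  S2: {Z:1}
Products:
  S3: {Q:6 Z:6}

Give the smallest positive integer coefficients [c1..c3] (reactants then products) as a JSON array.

Coefficients: [1, 5, 1]

Q: 1·6+5·0 = 6 | 1·6 = 6
Z: 1·1+5·1 = 6 | 1·6 = 6
gcd(1,5,1) = 1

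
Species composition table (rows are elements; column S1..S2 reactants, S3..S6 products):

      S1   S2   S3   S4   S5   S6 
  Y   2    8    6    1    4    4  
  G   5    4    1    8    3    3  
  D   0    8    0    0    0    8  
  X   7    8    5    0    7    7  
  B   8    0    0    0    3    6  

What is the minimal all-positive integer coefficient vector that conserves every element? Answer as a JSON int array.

Y: 6·2+5·8 = 52 | 1·6+2·1+6·4+5·4 = 52
G: 6·5+5·4 = 50 | 1·1+2·8+6·3+5·3 = 50
D: 6·0+5·8 = 40 | 1·0+2·0+6·0+5·8 = 40
X: 6·7+5·8 = 82 | 1·5+2·0+6·7+5·7 = 82
B: 6·8+5·0 = 48 | 1·0+2·0+6·3+5·6 = 48
gcd(6,5,1,2,6,5) = 1

Coefficients: [6, 5, 1, 2, 6, 5]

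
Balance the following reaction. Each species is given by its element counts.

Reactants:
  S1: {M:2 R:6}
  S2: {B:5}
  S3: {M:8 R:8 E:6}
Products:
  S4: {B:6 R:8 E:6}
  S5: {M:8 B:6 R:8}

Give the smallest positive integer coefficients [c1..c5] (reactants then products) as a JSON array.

Coefficients: [4, 6, 2, 2, 3]

M: 4·2+6·0+2·8 = 24 | 2·0+3·8 = 24
B: 4·0+6·5+2·0 = 30 | 2·6+3·6 = 30
R: 4·6+6·0+2·8 = 40 | 2·8+3·8 = 40
E: 4·0+6·0+2·6 = 12 | 2·6+3·0 = 12
gcd(4,6,2,2,3) = 1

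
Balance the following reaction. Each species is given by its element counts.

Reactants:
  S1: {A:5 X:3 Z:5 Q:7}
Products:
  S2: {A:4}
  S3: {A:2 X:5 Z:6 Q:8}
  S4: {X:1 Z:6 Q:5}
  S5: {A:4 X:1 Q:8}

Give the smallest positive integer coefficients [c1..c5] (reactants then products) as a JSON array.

Coefficients: [6, 5, 3, 2, 1]

A: 6·5 = 30 | 5·4+3·2+2·0+1·4 = 30
X: 6·3 = 18 | 5·0+3·5+2·1+1·1 = 18
Z: 6·5 = 30 | 5·0+3·6+2·6+1·0 = 30
Q: 6·7 = 42 | 5·0+3·8+2·5+1·8 = 42
gcd(6,5,3,2,1) = 1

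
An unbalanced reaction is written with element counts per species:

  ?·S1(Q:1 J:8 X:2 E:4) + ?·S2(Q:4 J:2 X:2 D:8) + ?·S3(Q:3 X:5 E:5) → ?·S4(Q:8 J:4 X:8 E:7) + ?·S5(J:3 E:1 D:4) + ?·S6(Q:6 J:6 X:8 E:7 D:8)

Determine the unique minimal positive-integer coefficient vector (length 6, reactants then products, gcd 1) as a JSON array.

Coefficients: [4, 5, 6, 3, 4, 3]

Q: 4·1+5·4+6·3 = 42 | 3·8+4·0+3·6 = 42
J: 4·8+5·2+6·0 = 42 | 3·4+4·3+3·6 = 42
X: 4·2+5·2+6·5 = 48 | 3·8+4·0+3·8 = 48
E: 4·4+5·0+6·5 = 46 | 3·7+4·1+3·7 = 46
D: 4·0+5·8+6·0 = 40 | 3·0+4·4+3·8 = 40
gcd(4,5,6,3,4,3) = 1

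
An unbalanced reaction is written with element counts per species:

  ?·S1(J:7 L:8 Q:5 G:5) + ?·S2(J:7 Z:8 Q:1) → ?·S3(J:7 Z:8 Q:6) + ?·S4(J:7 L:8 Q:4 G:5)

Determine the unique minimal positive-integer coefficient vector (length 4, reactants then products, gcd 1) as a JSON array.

J: 5·7+1·7 = 42 | 1·7+5·7 = 42
Z: 5·0+1·8 = 8 | 1·8+5·0 = 8
L: 5·8+1·0 = 40 | 1·0+5·8 = 40
Q: 5·5+1·1 = 26 | 1·6+5·4 = 26
G: 5·5+1·0 = 25 | 1·0+5·5 = 25
gcd(5,1,1,5) = 1

Coefficients: [5, 1, 1, 5]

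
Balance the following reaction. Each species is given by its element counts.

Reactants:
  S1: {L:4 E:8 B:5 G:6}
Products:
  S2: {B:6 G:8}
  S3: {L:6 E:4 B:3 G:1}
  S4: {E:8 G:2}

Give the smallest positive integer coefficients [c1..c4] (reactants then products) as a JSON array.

L: 6·4 = 24 | 3·0+4·6+4·0 = 24
E: 6·8 = 48 | 3·0+4·4+4·8 = 48
B: 6·5 = 30 | 3·6+4·3+4·0 = 30
G: 6·6 = 36 | 3·8+4·1+4·2 = 36
gcd(6,3,4,4) = 1

Coefficients: [6, 3, 4, 4]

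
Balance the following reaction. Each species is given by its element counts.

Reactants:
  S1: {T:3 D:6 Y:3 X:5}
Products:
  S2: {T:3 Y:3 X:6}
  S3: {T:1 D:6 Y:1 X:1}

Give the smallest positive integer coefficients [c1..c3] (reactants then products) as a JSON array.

T: 3·3 = 9 | 2·3+3·1 = 9
D: 3·6 = 18 | 2·0+3·6 = 18
Y: 3·3 = 9 | 2·3+3·1 = 9
X: 3·5 = 15 | 2·6+3·1 = 15
gcd(3,2,3) = 1

Coefficients: [3, 2, 3]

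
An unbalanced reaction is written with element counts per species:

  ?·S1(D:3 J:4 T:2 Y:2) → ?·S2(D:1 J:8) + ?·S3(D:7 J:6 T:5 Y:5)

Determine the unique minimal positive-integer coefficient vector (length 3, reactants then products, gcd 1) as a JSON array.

D: 5·3 = 15 | 1·1+2·7 = 15
J: 5·4 = 20 | 1·8+2·6 = 20
T: 5·2 = 10 | 1·0+2·5 = 10
Y: 5·2 = 10 | 1·0+2·5 = 10
gcd(5,1,2) = 1

Coefficients: [5, 1, 2]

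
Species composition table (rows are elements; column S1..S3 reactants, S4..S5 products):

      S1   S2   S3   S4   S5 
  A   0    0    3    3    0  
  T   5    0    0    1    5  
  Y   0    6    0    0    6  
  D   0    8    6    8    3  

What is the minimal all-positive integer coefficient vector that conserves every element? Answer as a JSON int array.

Coefficients: [3, 2, 5, 5, 2]

A: 3·0+2·0+5·3 = 15 | 5·3+2·0 = 15
T: 3·5+2·0+5·0 = 15 | 5·1+2·5 = 15
Y: 3·0+2·6+5·0 = 12 | 5·0+2·6 = 12
D: 3·0+2·8+5·6 = 46 | 5·8+2·3 = 46
gcd(3,2,5,5,2) = 1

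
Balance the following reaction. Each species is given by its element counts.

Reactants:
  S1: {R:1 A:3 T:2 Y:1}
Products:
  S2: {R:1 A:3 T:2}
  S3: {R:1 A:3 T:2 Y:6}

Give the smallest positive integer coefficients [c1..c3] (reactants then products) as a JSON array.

R: 6·1 = 6 | 5·1+1·1 = 6
A: 6·3 = 18 | 5·3+1·3 = 18
T: 6·2 = 12 | 5·2+1·2 = 12
Y: 6·1 = 6 | 5·0+1·6 = 6
gcd(6,5,1) = 1

Coefficients: [6, 5, 1]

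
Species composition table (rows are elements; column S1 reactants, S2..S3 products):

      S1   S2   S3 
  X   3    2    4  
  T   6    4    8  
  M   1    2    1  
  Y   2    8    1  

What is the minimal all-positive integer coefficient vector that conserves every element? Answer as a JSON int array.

X: 6·3 = 18 | 1·2+4·4 = 18
T: 6·6 = 36 | 1·4+4·8 = 36
M: 6·1 = 6 | 1·2+4·1 = 6
Y: 6·2 = 12 | 1·8+4·1 = 12
gcd(6,1,4) = 1

Coefficients: [6, 1, 4]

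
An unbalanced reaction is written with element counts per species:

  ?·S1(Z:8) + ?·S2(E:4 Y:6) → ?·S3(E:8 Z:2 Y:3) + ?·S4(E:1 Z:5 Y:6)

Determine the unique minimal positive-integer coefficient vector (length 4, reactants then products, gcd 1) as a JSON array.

Coefficients: [3, 5, 2, 4]

E: 3·0+5·4 = 20 | 2·8+4·1 = 20
Z: 3·8+5·0 = 24 | 2·2+4·5 = 24
Y: 3·0+5·6 = 30 | 2·3+4·6 = 30
gcd(3,5,2,4) = 1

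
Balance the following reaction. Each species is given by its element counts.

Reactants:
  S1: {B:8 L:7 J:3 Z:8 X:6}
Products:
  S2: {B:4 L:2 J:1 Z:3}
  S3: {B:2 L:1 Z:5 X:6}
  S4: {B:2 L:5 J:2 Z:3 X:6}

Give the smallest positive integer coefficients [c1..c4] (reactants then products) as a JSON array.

Coefficients: [4, 6, 1, 3]

B: 4·8 = 32 | 6·4+1·2+3·2 = 32
L: 4·7 = 28 | 6·2+1·1+3·5 = 28
J: 4·3 = 12 | 6·1+1·0+3·2 = 12
Z: 4·8 = 32 | 6·3+1·5+3·3 = 32
X: 4·6 = 24 | 6·0+1·6+3·6 = 24
gcd(4,6,1,3) = 1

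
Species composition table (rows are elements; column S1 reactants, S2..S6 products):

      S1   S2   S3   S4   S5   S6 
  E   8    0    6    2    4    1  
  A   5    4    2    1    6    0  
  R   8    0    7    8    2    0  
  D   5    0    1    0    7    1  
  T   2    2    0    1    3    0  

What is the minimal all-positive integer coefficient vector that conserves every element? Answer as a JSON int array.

Coefficients: [3, 1, 2, 1, 1, 6]

E: 3·8 = 24 | 1·0+2·6+1·2+1·4+6·1 = 24
A: 3·5 = 15 | 1·4+2·2+1·1+1·6+6·0 = 15
R: 3·8 = 24 | 1·0+2·7+1·8+1·2+6·0 = 24
D: 3·5 = 15 | 1·0+2·1+1·0+1·7+6·1 = 15
T: 3·2 = 6 | 1·2+2·0+1·1+1·3+6·0 = 6
gcd(3,1,2,1,1,6) = 1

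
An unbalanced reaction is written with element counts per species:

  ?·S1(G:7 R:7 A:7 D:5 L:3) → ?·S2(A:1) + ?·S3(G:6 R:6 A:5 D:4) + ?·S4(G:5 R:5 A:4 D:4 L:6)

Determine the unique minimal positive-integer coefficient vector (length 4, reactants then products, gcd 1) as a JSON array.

Coefficients: [4, 5, 3, 2]

G: 4·7 = 28 | 5·0+3·6+2·5 = 28
R: 4·7 = 28 | 5·0+3·6+2·5 = 28
A: 4·7 = 28 | 5·1+3·5+2·4 = 28
D: 4·5 = 20 | 5·0+3·4+2·4 = 20
L: 4·3 = 12 | 5·0+3·0+2·6 = 12
gcd(4,5,3,2) = 1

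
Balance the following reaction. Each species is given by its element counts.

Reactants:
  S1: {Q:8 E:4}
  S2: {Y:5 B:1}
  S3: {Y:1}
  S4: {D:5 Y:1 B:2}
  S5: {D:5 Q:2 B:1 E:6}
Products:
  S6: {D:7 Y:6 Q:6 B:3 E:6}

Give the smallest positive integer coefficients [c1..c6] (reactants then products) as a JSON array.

D: 3·0+4·0+6·0+4·5+3·5 = 35 | 5·7 = 35
Y: 3·0+4·5+6·1+4·1+3·0 = 30 | 5·6 = 30
Q: 3·8+4·0+6·0+4·0+3·2 = 30 | 5·6 = 30
B: 3·0+4·1+6·0+4·2+3·1 = 15 | 5·3 = 15
E: 3·4+4·0+6·0+4·0+3·6 = 30 | 5·6 = 30
gcd(3,4,6,4,3,5) = 1

Coefficients: [3, 4, 6, 4, 3, 5]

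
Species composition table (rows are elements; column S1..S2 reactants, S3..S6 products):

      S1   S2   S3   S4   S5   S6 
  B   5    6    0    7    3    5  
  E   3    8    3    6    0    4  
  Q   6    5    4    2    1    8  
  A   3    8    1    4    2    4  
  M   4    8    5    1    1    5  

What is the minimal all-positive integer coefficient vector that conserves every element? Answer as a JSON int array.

Coefficients: [4, 1, 2, 1, 3, 2]

B: 4·5+1·6 = 26 | 2·0+1·7+3·3+2·5 = 26
E: 4·3+1·8 = 20 | 2·3+1·6+3·0+2·4 = 20
Q: 4·6+1·5 = 29 | 2·4+1·2+3·1+2·8 = 29
A: 4·3+1·8 = 20 | 2·1+1·4+3·2+2·4 = 20
M: 4·4+1·8 = 24 | 2·5+1·1+3·1+2·5 = 24
gcd(4,1,2,1,3,2) = 1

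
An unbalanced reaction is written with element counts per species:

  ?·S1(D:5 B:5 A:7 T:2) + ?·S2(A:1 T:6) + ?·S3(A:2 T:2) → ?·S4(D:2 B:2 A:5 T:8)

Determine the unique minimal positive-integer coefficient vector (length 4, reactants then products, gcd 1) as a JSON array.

D: 2·5+5·0+3·0 = 10 | 5·2 = 10
B: 2·5+5·0+3·0 = 10 | 5·2 = 10
A: 2·7+5·1+3·2 = 25 | 5·5 = 25
T: 2·2+5·6+3·2 = 40 | 5·8 = 40
gcd(2,5,3,5) = 1

Coefficients: [2, 5, 3, 5]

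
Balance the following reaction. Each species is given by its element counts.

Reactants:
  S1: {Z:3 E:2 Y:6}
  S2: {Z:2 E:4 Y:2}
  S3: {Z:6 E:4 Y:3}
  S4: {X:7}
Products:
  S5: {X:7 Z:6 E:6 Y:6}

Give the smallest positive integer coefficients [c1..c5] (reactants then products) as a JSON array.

Coefficients: [2, 3, 2, 4, 4]

X: 2·0+3·0+2·0+4·7 = 28 | 4·7 = 28
Z: 2·3+3·2+2·6+4·0 = 24 | 4·6 = 24
E: 2·2+3·4+2·4+4·0 = 24 | 4·6 = 24
Y: 2·6+3·2+2·3+4·0 = 24 | 4·6 = 24
gcd(2,3,2,4,4) = 1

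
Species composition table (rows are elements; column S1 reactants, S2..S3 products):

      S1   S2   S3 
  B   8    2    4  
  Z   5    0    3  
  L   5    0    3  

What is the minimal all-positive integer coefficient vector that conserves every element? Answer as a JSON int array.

Coefficients: [3, 2, 5]

B: 3·8 = 24 | 2·2+5·4 = 24
Z: 3·5 = 15 | 2·0+5·3 = 15
L: 3·5 = 15 | 2·0+5·3 = 15
gcd(3,2,5) = 1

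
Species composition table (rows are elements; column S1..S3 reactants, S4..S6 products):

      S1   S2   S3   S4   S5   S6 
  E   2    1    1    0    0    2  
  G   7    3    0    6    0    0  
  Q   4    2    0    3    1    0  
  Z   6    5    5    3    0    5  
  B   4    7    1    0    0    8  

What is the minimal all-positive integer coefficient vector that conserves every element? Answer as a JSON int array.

E: 3·2+5·1+1·1 = 12 | 6·0+4·0+6·2 = 12
G: 3·7+5·3+1·0 = 36 | 6·6+4·0+6·0 = 36
Q: 3·4+5·2+1·0 = 22 | 6·3+4·1+6·0 = 22
Z: 3·6+5·5+1·5 = 48 | 6·3+4·0+6·5 = 48
B: 3·4+5·7+1·1 = 48 | 6·0+4·0+6·8 = 48
gcd(3,5,1,6,4,6) = 1

Coefficients: [3, 5, 1, 6, 4, 6]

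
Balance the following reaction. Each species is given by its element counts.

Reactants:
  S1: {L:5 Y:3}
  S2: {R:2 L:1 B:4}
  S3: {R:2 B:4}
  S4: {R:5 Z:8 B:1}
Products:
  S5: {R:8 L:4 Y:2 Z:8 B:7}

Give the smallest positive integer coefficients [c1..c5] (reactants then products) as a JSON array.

Coefficients: [4, 4, 5, 6, 6]

R: 4·0+4·2+5·2+6·5 = 48 | 6·8 = 48
L: 4·5+4·1+5·0+6·0 = 24 | 6·4 = 24
Y: 4·3+4·0+5·0+6·0 = 12 | 6·2 = 12
Z: 4·0+4·0+5·0+6·8 = 48 | 6·8 = 48
B: 4·0+4·4+5·4+6·1 = 42 | 6·7 = 42
gcd(4,4,5,6,6) = 1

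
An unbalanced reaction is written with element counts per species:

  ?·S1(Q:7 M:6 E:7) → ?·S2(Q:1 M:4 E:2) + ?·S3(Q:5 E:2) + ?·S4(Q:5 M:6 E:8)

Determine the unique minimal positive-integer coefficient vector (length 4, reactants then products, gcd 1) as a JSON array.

Coefficients: [4, 3, 3, 2]

Q: 4·7 = 28 | 3·1+3·5+2·5 = 28
M: 4·6 = 24 | 3·4+3·0+2·6 = 24
E: 4·7 = 28 | 3·2+3·2+2·8 = 28
gcd(4,3,3,2) = 1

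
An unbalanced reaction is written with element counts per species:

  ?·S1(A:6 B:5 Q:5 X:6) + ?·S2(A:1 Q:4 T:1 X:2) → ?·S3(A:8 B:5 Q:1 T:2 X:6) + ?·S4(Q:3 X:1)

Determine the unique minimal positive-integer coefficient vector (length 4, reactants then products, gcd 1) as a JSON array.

A: 1·6+2·1 = 8 | 1·8+4·0 = 8
B: 1·5+2·0 = 5 | 1·5+4·0 = 5
Q: 1·5+2·4 = 13 | 1·1+4·3 = 13
T: 1·0+2·1 = 2 | 1·2+4·0 = 2
X: 1·6+2·2 = 10 | 1·6+4·1 = 10
gcd(1,2,1,4) = 1

Coefficients: [1, 2, 1, 4]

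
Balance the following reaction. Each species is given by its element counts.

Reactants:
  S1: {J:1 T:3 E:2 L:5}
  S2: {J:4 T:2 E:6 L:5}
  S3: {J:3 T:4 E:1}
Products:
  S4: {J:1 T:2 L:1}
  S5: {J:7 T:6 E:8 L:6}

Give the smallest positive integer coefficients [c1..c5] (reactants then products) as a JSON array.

Coefficients: [2, 5, 6, 5, 5]

J: 2·1+5·4+6·3 = 40 | 5·1+5·7 = 40
T: 2·3+5·2+6·4 = 40 | 5·2+5·6 = 40
E: 2·2+5·6+6·1 = 40 | 5·0+5·8 = 40
L: 2·5+5·5+6·0 = 35 | 5·1+5·6 = 35
gcd(2,5,6,5,5) = 1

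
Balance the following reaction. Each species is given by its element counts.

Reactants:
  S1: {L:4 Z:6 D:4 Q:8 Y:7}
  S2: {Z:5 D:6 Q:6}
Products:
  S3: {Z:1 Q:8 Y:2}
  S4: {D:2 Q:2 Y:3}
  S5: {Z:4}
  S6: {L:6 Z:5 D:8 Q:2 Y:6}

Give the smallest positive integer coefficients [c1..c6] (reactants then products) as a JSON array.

L: 6·4+2·0 = 24 | 6·0+2·0+5·0+4·6 = 24
Z: 6·6+2·5 = 46 | 6·1+2·0+5·4+4·5 = 46
D: 6·4+2·6 = 36 | 6·0+2·2+5·0+4·8 = 36
Q: 6·8+2·6 = 60 | 6·8+2·2+5·0+4·2 = 60
Y: 6·7+2·0 = 42 | 6·2+2·3+5·0+4·6 = 42
gcd(6,2,6,2,5,4) = 1

Coefficients: [6, 2, 6, 2, 5, 4]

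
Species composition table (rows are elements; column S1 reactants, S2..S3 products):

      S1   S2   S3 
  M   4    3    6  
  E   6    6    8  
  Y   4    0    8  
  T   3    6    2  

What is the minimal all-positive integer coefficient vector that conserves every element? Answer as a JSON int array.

M: 6·4 = 24 | 2·3+3·6 = 24
E: 6·6 = 36 | 2·6+3·8 = 36
Y: 6·4 = 24 | 2·0+3·8 = 24
T: 6·3 = 18 | 2·6+3·2 = 18
gcd(6,2,3) = 1

Coefficients: [6, 2, 3]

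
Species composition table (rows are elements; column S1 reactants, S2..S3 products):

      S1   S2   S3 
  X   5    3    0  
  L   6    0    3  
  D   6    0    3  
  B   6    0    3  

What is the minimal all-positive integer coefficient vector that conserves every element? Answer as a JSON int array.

X: 3·5 = 15 | 5·3+6·0 = 15
L: 3·6 = 18 | 5·0+6·3 = 18
D: 3·6 = 18 | 5·0+6·3 = 18
B: 3·6 = 18 | 5·0+6·3 = 18
gcd(3,5,6) = 1

Coefficients: [3, 5, 6]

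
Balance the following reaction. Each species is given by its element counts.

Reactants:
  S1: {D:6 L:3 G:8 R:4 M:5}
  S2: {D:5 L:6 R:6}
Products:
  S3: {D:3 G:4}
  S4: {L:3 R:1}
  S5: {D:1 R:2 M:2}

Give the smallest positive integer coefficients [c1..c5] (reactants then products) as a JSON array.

Coefficients: [2, 1, 4, 4, 5]

D: 2·6+1·5 = 17 | 4·3+4·0+5·1 = 17
L: 2·3+1·6 = 12 | 4·0+4·3+5·0 = 12
G: 2·8+1·0 = 16 | 4·4+4·0+5·0 = 16
R: 2·4+1·6 = 14 | 4·0+4·1+5·2 = 14
M: 2·5+1·0 = 10 | 4·0+4·0+5·2 = 10
gcd(2,1,4,4,5) = 1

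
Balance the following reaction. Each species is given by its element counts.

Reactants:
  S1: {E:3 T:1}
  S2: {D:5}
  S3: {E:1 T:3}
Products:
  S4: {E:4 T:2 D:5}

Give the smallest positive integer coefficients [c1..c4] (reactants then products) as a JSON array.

Coefficients: [5, 4, 1, 4]

E: 5·3+4·0+1·1 = 16 | 4·4 = 16
T: 5·1+4·0+1·3 = 8 | 4·2 = 8
D: 5·0+4·5+1·0 = 20 | 4·5 = 20
gcd(5,4,1,4) = 1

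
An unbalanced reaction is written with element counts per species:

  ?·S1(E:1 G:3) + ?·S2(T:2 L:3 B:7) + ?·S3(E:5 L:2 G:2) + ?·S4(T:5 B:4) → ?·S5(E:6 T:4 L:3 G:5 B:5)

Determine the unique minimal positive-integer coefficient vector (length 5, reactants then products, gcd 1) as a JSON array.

Coefficients: [3, 1, 3, 2, 3]

E: 3·1+1·0+3·5+2·0 = 18 | 3·6 = 18
T: 3·0+1·2+3·0+2·5 = 12 | 3·4 = 12
L: 3·0+1·3+3·2+2·0 = 9 | 3·3 = 9
G: 3·3+1·0+3·2+2·0 = 15 | 3·5 = 15
B: 3·0+1·7+3·0+2·4 = 15 | 3·5 = 15
gcd(3,1,3,2,3) = 1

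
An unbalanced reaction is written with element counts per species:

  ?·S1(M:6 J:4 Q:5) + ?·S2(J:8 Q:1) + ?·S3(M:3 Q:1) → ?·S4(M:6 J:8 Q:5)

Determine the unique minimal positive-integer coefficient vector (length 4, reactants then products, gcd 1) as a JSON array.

M: 4·6+3·0+2·3 = 30 | 5·6 = 30
J: 4·4+3·8+2·0 = 40 | 5·8 = 40
Q: 4·5+3·1+2·1 = 25 | 5·5 = 25
gcd(4,3,2,5) = 1

Coefficients: [4, 3, 2, 5]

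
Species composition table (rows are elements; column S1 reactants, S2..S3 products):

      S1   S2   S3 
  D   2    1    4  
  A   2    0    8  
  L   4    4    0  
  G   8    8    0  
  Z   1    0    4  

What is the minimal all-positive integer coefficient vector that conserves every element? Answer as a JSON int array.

D: 4·2 = 8 | 4·1+1·4 = 8
A: 4·2 = 8 | 4·0+1·8 = 8
L: 4·4 = 16 | 4·4+1·0 = 16
G: 4·8 = 32 | 4·8+1·0 = 32
Z: 4·1 = 4 | 4·0+1·4 = 4
gcd(4,4,1) = 1

Coefficients: [4, 4, 1]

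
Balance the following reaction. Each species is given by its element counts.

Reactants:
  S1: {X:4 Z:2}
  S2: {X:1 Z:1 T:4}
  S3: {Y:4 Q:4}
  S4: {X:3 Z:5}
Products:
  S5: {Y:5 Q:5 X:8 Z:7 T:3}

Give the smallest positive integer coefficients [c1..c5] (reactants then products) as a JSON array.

Y: 5·0+3·0+5·4+3·0 = 20 | 4·5 = 20
Q: 5·0+3·0+5·4+3·0 = 20 | 4·5 = 20
X: 5·4+3·1+5·0+3·3 = 32 | 4·8 = 32
Z: 5·2+3·1+5·0+3·5 = 28 | 4·7 = 28
T: 5·0+3·4+5·0+3·0 = 12 | 4·3 = 12
gcd(5,3,5,3,4) = 1

Coefficients: [5, 3, 5, 3, 4]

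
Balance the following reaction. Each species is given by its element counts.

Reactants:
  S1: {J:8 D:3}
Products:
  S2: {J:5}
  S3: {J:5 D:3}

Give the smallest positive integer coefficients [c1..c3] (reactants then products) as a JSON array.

Coefficients: [5, 3, 5]

J: 5·8 = 40 | 3·5+5·5 = 40
D: 5·3 = 15 | 3·0+5·3 = 15
gcd(5,3,5) = 1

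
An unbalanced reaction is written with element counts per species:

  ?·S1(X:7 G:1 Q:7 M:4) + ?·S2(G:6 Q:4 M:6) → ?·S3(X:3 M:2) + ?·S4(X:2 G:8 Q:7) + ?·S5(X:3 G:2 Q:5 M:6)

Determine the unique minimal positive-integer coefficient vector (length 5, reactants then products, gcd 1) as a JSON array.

Coefficients: [2, 2, 1, 1, 3]

X: 2·7+2·0 = 14 | 1·3+1·2+3·3 = 14
G: 2·1+2·6 = 14 | 1·0+1·8+3·2 = 14
Q: 2·7+2·4 = 22 | 1·0+1·7+3·5 = 22
M: 2·4+2·6 = 20 | 1·2+1·0+3·6 = 20
gcd(2,2,1,1,3) = 1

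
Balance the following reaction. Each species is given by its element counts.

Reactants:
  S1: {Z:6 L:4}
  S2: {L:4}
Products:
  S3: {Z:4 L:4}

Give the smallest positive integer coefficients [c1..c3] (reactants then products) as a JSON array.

Coefficients: [2, 1, 3]

Z: 2·6+1·0 = 12 | 3·4 = 12
L: 2·4+1·4 = 12 | 3·4 = 12
gcd(2,1,3) = 1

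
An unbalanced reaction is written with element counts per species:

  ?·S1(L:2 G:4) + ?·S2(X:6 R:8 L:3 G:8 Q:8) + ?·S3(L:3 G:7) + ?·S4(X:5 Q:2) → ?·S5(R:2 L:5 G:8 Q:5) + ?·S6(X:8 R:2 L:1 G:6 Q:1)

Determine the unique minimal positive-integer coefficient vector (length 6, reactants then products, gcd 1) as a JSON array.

X: 3·0+2·6+4·0+4·5 = 32 | 4·0+4·8 = 32
R: 3·0+2·8+4·0+4·0 = 16 | 4·2+4·2 = 16
L: 3·2+2·3+4·3+4·0 = 24 | 4·5+4·1 = 24
G: 3·4+2·8+4·7+4·0 = 56 | 4·8+4·6 = 56
Q: 3·0+2·8+4·0+4·2 = 24 | 4·5+4·1 = 24
gcd(3,2,4,4,4,4) = 1

Coefficients: [3, 2, 4, 4, 4, 4]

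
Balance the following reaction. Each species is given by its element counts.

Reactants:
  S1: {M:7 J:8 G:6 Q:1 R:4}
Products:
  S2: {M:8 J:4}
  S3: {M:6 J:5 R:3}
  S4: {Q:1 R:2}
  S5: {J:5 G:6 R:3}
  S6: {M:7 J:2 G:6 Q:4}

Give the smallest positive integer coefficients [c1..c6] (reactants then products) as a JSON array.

M: 5·7 = 35 | 2·8+2·6+1·0+4·0+1·7 = 35
J: 5·8 = 40 | 2·4+2·5+1·0+4·5+1·2 = 40
G: 5·6 = 30 | 2·0+2·0+1·0+4·6+1·6 = 30
Q: 5·1 = 5 | 2·0+2·0+1·1+4·0+1·4 = 5
R: 5·4 = 20 | 2·0+2·3+1·2+4·3+1·0 = 20
gcd(5,2,2,1,4,1) = 1

Coefficients: [5, 2, 2, 1, 4, 1]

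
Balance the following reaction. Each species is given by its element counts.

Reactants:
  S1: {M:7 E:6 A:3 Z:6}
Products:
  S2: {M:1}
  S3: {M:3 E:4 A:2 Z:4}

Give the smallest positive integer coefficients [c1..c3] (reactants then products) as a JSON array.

M: 2·7 = 14 | 5·1+3·3 = 14
E: 2·6 = 12 | 5·0+3·4 = 12
A: 2·3 = 6 | 5·0+3·2 = 6
Z: 2·6 = 12 | 5·0+3·4 = 12
gcd(2,5,3) = 1

Coefficients: [2, 5, 3]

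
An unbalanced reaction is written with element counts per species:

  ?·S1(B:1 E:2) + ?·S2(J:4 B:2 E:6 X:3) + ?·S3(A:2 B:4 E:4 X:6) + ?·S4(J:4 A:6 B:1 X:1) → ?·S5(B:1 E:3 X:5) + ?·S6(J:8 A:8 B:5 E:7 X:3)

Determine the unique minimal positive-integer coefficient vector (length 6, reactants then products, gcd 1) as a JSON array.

J: 6·0+4·4+2·0+6·4 = 40 | 3·0+5·8 = 40
A: 6·0+4·0+2·2+6·6 = 40 | 3·0+5·8 = 40
B: 6·1+4·2+2·4+6·1 = 28 | 3·1+5·5 = 28
E: 6·2+4·6+2·4+6·0 = 44 | 3·3+5·7 = 44
X: 6·0+4·3+2·6+6·1 = 30 | 3·5+5·3 = 30
gcd(6,4,2,6,3,5) = 1

Coefficients: [6, 4, 2, 6, 3, 5]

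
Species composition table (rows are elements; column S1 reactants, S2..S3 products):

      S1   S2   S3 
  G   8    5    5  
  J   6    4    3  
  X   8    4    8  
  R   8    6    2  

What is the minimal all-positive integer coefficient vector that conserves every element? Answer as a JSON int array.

Coefficients: [5, 6, 2]

G: 5·8 = 40 | 6·5+2·5 = 40
J: 5·6 = 30 | 6·4+2·3 = 30
X: 5·8 = 40 | 6·4+2·8 = 40
R: 5·8 = 40 | 6·6+2·2 = 40
gcd(5,6,2) = 1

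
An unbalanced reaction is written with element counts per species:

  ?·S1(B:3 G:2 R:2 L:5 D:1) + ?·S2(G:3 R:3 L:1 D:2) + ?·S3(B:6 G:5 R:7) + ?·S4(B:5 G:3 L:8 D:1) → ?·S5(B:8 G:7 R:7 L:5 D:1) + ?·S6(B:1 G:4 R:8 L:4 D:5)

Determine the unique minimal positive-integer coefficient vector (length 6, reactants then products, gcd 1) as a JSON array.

B: 3·3+3·0+5·6+2·5 = 49 | 6·8+1·1 = 49
G: 3·2+3·3+5·5+2·3 = 46 | 6·7+1·4 = 46
R: 3·2+3·3+5·7+2·0 = 50 | 6·7+1·8 = 50
L: 3·5+3·1+5·0+2·8 = 34 | 6·5+1·4 = 34
D: 3·1+3·2+5·0+2·1 = 11 | 6·1+1·5 = 11
gcd(3,3,5,2,6,1) = 1

Coefficients: [3, 3, 5, 2, 6, 1]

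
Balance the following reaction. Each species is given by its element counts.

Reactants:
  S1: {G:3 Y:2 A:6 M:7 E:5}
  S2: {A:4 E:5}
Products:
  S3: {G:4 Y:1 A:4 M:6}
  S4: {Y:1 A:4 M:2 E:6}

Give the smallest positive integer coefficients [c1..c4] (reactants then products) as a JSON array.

G: 4·3+2·0 = 12 | 3·4+5·0 = 12
Y: 4·2+2·0 = 8 | 3·1+5·1 = 8
A: 4·6+2·4 = 32 | 3·4+5·4 = 32
M: 4·7+2·0 = 28 | 3·6+5·2 = 28
E: 4·5+2·5 = 30 | 3·0+5·6 = 30
gcd(4,2,3,5) = 1

Coefficients: [4, 2, 3, 5]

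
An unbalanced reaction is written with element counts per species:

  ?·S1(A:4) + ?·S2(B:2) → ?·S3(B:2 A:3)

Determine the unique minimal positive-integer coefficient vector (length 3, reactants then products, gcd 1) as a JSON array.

Coefficients: [3, 4, 4]

B: 3·0+4·2 = 8 | 4·2 = 8
A: 3·4+4·0 = 12 | 4·3 = 12
gcd(3,4,4) = 1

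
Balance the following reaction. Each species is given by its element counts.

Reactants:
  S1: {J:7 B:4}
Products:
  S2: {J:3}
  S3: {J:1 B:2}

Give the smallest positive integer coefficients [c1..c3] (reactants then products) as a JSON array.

J: 3·7 = 21 | 5·3+6·1 = 21
B: 3·4 = 12 | 5·0+6·2 = 12
gcd(3,5,6) = 1

Coefficients: [3, 5, 6]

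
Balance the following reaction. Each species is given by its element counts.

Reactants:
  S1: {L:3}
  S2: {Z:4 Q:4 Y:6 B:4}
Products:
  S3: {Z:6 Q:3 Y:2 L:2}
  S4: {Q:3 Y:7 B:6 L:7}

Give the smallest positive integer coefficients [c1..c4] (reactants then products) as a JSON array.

Z: 6·0+3·4 = 12 | 2·6+2·0 = 12
Q: 6·0+3·4 = 12 | 2·3+2·3 = 12
Y: 6·0+3·6 = 18 | 2·2+2·7 = 18
B: 6·0+3·4 = 12 | 2·0+2·6 = 12
L: 6·3+3·0 = 18 | 2·2+2·7 = 18
gcd(6,3,2,2) = 1

Coefficients: [6, 3, 2, 2]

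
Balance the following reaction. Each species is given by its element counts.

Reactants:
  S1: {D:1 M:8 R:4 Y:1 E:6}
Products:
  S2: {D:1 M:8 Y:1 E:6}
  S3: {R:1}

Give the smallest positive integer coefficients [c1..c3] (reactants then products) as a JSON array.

D: 1·1 = 1 | 1·1+4·0 = 1
M: 1·8 = 8 | 1·8+4·0 = 8
R: 1·4 = 4 | 1·0+4·1 = 4
Y: 1·1 = 1 | 1·1+4·0 = 1
E: 1·6 = 6 | 1·6+4·0 = 6
gcd(1,1,4) = 1

Coefficients: [1, 1, 4]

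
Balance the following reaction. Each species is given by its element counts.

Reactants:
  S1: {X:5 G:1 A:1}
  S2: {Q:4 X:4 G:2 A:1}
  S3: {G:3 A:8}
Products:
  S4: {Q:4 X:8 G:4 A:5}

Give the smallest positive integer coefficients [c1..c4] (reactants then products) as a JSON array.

Q: 4·0+5·4+2·0 = 20 | 5·4 = 20
X: 4·5+5·4+2·0 = 40 | 5·8 = 40
G: 4·1+5·2+2·3 = 20 | 5·4 = 20
A: 4·1+5·1+2·8 = 25 | 5·5 = 25
gcd(4,5,2,5) = 1

Coefficients: [4, 5, 2, 5]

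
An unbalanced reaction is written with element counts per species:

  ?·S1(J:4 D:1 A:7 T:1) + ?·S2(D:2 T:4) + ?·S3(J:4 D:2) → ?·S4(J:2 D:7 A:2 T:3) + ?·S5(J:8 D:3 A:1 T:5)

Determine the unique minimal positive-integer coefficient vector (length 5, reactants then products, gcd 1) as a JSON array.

J: 1·4+5·0+6·4 = 28 | 2·2+3·8 = 28
D: 1·1+5·2+6·2 = 23 | 2·7+3·3 = 23
A: 1·7+5·0+6·0 = 7 | 2·2+3·1 = 7
T: 1·1+5·4+6·0 = 21 | 2·3+3·5 = 21
gcd(1,5,6,2,3) = 1

Coefficients: [1, 5, 6, 2, 3]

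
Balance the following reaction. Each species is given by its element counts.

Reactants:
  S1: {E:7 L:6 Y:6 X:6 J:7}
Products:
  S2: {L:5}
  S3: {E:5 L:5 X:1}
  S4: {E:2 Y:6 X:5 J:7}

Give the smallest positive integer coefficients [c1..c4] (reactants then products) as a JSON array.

E: 5·7 = 35 | 1·0+5·5+5·2 = 35
L: 5·6 = 30 | 1·5+5·5+5·0 = 30
Y: 5·6 = 30 | 1·0+5·0+5·6 = 30
X: 5·6 = 30 | 1·0+5·1+5·5 = 30
J: 5·7 = 35 | 1·0+5·0+5·7 = 35
gcd(5,1,5,5) = 1

Coefficients: [5, 1, 5, 5]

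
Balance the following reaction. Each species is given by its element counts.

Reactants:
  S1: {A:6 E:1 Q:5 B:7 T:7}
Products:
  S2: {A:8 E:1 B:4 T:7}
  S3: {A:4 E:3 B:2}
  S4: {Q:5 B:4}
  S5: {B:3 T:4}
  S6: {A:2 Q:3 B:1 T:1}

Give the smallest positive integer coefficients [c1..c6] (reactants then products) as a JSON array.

Coefficients: [5, 2, 1, 2, 4, 5]

A: 5·6 = 30 | 2·8+1·4+2·0+4·0+5·2 = 30
E: 5·1 = 5 | 2·1+1·3+2·0+4·0+5·0 = 5
Q: 5·5 = 25 | 2·0+1·0+2·5+4·0+5·3 = 25
B: 5·7 = 35 | 2·4+1·2+2·4+4·3+5·1 = 35
T: 5·7 = 35 | 2·7+1·0+2·0+4·4+5·1 = 35
gcd(5,2,1,2,4,5) = 1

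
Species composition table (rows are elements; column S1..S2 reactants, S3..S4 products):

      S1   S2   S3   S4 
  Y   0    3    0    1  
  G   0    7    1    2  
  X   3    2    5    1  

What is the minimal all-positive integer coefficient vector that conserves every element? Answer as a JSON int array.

Coefficients: [2, 1, 1, 3]

Y: 2·0+1·3 = 3 | 1·0+3·1 = 3
G: 2·0+1·7 = 7 | 1·1+3·2 = 7
X: 2·3+1·2 = 8 | 1·5+3·1 = 8
gcd(2,1,1,3) = 1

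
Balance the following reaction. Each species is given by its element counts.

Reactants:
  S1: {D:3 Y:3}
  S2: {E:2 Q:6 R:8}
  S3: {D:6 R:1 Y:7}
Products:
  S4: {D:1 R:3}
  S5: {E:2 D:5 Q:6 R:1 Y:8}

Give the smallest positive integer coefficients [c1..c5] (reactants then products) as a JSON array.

Coefficients: [3, 2, 1, 5, 2]

E: 3·0+2·2+1·0 = 4 | 5·0+2·2 = 4
D: 3·3+2·0+1·6 = 15 | 5·1+2·5 = 15
Q: 3·0+2·6+1·0 = 12 | 5·0+2·6 = 12
R: 3·0+2·8+1·1 = 17 | 5·3+2·1 = 17
Y: 3·3+2·0+1·7 = 16 | 5·0+2·8 = 16
gcd(3,2,1,5,2) = 1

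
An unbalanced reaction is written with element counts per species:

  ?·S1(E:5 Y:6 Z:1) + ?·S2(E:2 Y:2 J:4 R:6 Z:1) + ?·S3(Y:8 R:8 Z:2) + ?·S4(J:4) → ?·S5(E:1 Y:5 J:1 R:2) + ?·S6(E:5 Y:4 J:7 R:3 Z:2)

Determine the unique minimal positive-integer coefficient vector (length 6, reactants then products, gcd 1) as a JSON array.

Coefficients: [4, 2, 1, 6, 4, 4]

E: 4·5+2·2+1·0+6·0 = 24 | 4·1+4·5 = 24
Y: 4·6+2·2+1·8+6·0 = 36 | 4·5+4·4 = 36
J: 4·0+2·4+1·0+6·4 = 32 | 4·1+4·7 = 32
R: 4·0+2·6+1·8+6·0 = 20 | 4·2+4·3 = 20
Z: 4·1+2·1+1·2+6·0 = 8 | 4·0+4·2 = 8
gcd(4,2,1,6,4,4) = 1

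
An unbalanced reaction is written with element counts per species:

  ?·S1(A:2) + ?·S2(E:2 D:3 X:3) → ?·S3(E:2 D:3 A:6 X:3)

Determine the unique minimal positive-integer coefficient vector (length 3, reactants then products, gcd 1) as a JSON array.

Coefficients: [3, 1, 1]

E: 3·0+1·2 = 2 | 1·2 = 2
D: 3·0+1·3 = 3 | 1·3 = 3
A: 3·2+1·0 = 6 | 1·6 = 6
X: 3·0+1·3 = 3 | 1·3 = 3
gcd(3,1,1) = 1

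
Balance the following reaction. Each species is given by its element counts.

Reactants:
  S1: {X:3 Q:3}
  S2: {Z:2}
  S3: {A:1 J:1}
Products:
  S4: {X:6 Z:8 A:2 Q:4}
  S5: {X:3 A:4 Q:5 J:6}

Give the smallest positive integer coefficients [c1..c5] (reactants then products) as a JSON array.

Coefficients: [3, 4, 6, 1, 1]

X: 3·3+4·0+6·0 = 9 | 1·6+1·3 = 9
Z: 3·0+4·2+6·0 = 8 | 1·8+1·0 = 8
A: 3·0+4·0+6·1 = 6 | 1·2+1·4 = 6
Q: 3·3+4·0+6·0 = 9 | 1·4+1·5 = 9
J: 3·0+4·0+6·1 = 6 | 1·0+1·6 = 6
gcd(3,4,6,1,1) = 1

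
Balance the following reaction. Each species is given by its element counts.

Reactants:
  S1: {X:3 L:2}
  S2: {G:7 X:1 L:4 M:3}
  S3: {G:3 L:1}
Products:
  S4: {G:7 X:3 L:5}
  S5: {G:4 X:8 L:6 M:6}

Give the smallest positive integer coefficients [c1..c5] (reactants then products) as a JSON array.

Coefficients: [6, 2, 6, 4, 1]

G: 6·0+2·7+6·3 = 32 | 4·7+1·4 = 32
X: 6·3+2·1+6·0 = 20 | 4·3+1·8 = 20
L: 6·2+2·4+6·1 = 26 | 4·5+1·6 = 26
M: 6·0+2·3+6·0 = 6 | 4·0+1·6 = 6
gcd(6,2,6,4,1) = 1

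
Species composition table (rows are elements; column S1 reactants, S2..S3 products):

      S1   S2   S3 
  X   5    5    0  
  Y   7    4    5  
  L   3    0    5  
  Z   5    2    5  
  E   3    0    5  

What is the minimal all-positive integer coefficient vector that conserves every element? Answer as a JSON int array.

Coefficients: [5, 5, 3]

X: 5·5 = 25 | 5·5+3·0 = 25
Y: 5·7 = 35 | 5·4+3·5 = 35
L: 5·3 = 15 | 5·0+3·5 = 15
Z: 5·5 = 25 | 5·2+3·5 = 25
E: 5·3 = 15 | 5·0+3·5 = 15
gcd(5,5,3) = 1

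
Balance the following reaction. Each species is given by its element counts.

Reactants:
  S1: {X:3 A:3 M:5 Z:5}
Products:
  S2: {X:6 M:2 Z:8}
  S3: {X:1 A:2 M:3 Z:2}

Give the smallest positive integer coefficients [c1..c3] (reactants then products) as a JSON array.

Coefficients: [4, 1, 6]

X: 4·3 = 12 | 1·6+6·1 = 12
A: 4·3 = 12 | 1·0+6·2 = 12
M: 4·5 = 20 | 1·2+6·3 = 20
Z: 4·5 = 20 | 1·8+6·2 = 20
gcd(4,1,6) = 1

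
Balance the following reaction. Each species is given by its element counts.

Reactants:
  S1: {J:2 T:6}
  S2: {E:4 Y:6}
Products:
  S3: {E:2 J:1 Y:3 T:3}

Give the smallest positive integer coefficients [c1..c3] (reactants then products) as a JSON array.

Coefficients: [1, 1, 2]

E: 1·0+1·4 = 4 | 2·2 = 4
J: 1·2+1·0 = 2 | 2·1 = 2
Y: 1·0+1·6 = 6 | 2·3 = 6
T: 1·6+1·0 = 6 | 2·3 = 6
gcd(1,1,2) = 1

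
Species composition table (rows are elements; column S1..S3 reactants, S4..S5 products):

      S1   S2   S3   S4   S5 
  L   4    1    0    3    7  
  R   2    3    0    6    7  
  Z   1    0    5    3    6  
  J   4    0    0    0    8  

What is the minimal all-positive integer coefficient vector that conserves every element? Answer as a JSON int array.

L: 2·4+5·1+2·0 = 13 | 2·3+1·7 = 13
R: 2·2+5·3+2·0 = 19 | 2·6+1·7 = 19
Z: 2·1+5·0+2·5 = 12 | 2·3+1·6 = 12
J: 2·4+5·0+2·0 = 8 | 2·0+1·8 = 8
gcd(2,5,2,2,1) = 1

Coefficients: [2, 5, 2, 2, 1]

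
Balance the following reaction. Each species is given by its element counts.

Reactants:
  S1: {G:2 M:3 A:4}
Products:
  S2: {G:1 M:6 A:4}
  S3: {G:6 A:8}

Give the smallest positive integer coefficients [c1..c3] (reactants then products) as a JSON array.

Coefficients: [4, 2, 1]

G: 4·2 = 8 | 2·1+1·6 = 8
M: 4·3 = 12 | 2·6+1·0 = 12
A: 4·4 = 16 | 2·4+1·8 = 16
gcd(4,2,1) = 1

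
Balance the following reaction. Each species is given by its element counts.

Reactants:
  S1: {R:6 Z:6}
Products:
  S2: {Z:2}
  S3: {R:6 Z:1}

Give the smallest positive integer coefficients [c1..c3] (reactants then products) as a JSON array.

R: 2·6 = 12 | 5·0+2·6 = 12
Z: 2·6 = 12 | 5·2+2·1 = 12
gcd(2,5,2) = 1

Coefficients: [2, 5, 2]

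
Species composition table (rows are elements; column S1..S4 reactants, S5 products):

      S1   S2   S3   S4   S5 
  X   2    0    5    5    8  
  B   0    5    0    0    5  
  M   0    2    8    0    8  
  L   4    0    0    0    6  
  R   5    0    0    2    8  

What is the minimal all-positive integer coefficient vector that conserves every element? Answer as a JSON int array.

Coefficients: [6, 4, 3, 1, 4]

X: 6·2+4·0+3·5+1·5 = 32 | 4·8 = 32
B: 6·0+4·5+3·0+1·0 = 20 | 4·5 = 20
M: 6·0+4·2+3·8+1·0 = 32 | 4·8 = 32
L: 6·4+4·0+3·0+1·0 = 24 | 4·6 = 24
R: 6·5+4·0+3·0+1·2 = 32 | 4·8 = 32
gcd(6,4,3,1,4) = 1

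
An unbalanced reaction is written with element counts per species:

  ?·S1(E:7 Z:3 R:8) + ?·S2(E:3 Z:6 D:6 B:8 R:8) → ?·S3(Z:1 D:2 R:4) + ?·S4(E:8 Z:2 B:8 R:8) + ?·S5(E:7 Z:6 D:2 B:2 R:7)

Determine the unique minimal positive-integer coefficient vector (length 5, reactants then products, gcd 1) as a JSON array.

Coefficients: [5, 3, 5, 2, 4]

E: 5·7+3·3 = 44 | 5·0+2·8+4·7 = 44
Z: 5·3+3·6 = 33 | 5·1+2·2+4·6 = 33
D: 5·0+3·6 = 18 | 5·2+2·0+4·2 = 18
B: 5·0+3·8 = 24 | 5·0+2·8+4·2 = 24
R: 5·8+3·8 = 64 | 5·4+2·8+4·7 = 64
gcd(5,3,5,2,4) = 1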